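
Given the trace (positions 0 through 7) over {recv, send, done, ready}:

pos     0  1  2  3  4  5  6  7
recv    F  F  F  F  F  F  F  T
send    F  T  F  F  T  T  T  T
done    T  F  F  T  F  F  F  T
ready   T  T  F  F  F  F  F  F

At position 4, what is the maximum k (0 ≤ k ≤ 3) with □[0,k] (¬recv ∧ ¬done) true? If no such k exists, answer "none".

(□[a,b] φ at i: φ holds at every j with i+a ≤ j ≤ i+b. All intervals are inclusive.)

2

(¬recv ∧ ¬done) must hold from j=4 onward; find where it first fails.
  j=4: holds
  j=5: holds
  j=6: holds
  j=7: fails
Holds on [4,6], so largest k = 2.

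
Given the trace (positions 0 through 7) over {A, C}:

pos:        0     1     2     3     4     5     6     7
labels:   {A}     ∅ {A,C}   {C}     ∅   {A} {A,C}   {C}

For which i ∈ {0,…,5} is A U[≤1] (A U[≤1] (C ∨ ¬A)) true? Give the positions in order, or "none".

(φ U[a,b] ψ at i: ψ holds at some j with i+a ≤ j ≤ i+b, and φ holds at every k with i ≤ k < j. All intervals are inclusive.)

0, 1, 2, 3, 4, 5

Evaluate at each i in [0,5]:
  i=0: ✓ (rhs at j=0)
  i=1: ✓ (rhs at j=1)
  i=2: ✓ (rhs at j=2)
  i=3: ✓ (rhs at j=3)
  i=4: ✓ (rhs at j=4)
  i=5: ✓ (rhs at j=5)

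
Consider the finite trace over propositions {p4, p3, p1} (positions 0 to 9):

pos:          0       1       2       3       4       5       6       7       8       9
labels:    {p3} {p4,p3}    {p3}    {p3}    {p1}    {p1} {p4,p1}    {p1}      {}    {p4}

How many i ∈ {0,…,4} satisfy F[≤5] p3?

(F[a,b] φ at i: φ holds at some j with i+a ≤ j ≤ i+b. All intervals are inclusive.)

Evaluate at each i in [0,4]:
  i=0: ✓ (witness j=0)
  i=1: ✓ (witness j=1)
  i=2: ✓ (witness j=2)
  i=3: ✓ (witness j=3)
  i=4: ✗ (none in [4,9])
Positions where it holds: {0, 1, 2, 3} → 4.

4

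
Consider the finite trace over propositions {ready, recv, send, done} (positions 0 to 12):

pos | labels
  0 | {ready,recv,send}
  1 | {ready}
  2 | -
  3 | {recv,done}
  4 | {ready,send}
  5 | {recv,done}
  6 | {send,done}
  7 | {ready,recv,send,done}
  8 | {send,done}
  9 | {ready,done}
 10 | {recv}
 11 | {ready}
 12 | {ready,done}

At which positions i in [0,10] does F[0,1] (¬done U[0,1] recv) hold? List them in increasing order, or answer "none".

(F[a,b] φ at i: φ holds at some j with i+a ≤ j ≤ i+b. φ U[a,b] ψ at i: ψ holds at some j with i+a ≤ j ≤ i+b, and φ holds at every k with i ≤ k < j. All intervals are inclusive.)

Evaluate at each i in [0,10]:
  i=0: ✓ (witness j=0)
  i=1: ✓ (witness j=2)
  i=2: ✓ (witness j=2)
  i=3: ✓ (witness j=3)
  i=4: ✓ (witness j=4)
  i=5: ✓ (witness j=5)
  i=6: ✓ (witness j=7)
  i=7: ✓ (witness j=7)
  i=8: ✗ (none in [8,9])
  i=9: ✓ (witness j=10)
  i=10: ✓ (witness j=10)

0, 1, 2, 3, 4, 5, 6, 7, 9, 10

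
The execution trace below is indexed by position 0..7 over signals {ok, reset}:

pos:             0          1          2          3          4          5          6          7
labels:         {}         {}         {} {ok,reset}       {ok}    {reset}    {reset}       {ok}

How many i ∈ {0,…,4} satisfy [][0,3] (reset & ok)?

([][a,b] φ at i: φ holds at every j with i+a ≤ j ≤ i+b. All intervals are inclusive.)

Evaluate at each i in [0,4]:
  i=0: ✗ (fails at j=0)
  i=1: ✗ (fails at j=1)
  i=2: ✗ (fails at j=2)
  i=3: ✗ (fails at j=4)
  i=4: ✗ (fails at j=4)
Positions where it holds: {} → 0.

0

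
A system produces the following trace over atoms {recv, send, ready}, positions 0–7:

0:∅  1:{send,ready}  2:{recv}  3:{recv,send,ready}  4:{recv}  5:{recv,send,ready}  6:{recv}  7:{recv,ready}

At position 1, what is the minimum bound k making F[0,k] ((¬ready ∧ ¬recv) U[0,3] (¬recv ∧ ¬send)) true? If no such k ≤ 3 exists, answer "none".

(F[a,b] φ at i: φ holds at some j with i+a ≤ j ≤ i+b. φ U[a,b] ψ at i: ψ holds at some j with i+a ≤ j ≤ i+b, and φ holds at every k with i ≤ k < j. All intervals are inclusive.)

Scan j = 1,2,… for ((¬ready ∧ ¬recv) U[0,3] (¬recv ∧ ¬send)):
  j=1: fails
  j=2: fails
  j=3: fails
  j=4: fails
No j in [1,4] satisfies it → none.

none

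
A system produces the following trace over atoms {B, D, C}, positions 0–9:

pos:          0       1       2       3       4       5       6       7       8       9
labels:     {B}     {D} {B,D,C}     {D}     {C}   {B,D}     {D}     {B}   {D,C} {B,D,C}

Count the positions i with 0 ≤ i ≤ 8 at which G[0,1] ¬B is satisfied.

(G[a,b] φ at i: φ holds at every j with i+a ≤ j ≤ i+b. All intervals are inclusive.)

1

Evaluate at each i in [0,8]:
  i=0: ✗ (fails at j=0)
  i=1: ✗ (fails at j=2)
  i=2: ✗ (fails at j=2)
  i=3: ✓ (all of [3,4])
  i=4: ✗ (fails at j=5)
  i=5: ✗ (fails at j=5)
  i=6: ✗ (fails at j=7)
  i=7: ✗ (fails at j=7)
  i=8: ✗ (fails at j=9)
Positions where it holds: {3} → 1.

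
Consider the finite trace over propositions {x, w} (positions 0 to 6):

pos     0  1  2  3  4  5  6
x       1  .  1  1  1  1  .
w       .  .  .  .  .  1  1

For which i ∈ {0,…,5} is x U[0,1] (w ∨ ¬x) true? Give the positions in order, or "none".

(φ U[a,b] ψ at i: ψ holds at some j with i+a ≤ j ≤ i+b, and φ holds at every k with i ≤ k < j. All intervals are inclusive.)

0, 1, 4, 5

Evaluate at each i in [0,5]:
  i=0: ✓ (rhs at j=1; lhs holds on [0,0])
  i=1: ✓ (rhs at j=1)
  i=2: ✗ (no rhs in [2,3])
  i=3: ✗ (no rhs in [3,4])
  i=4: ✓ (rhs at j=5; lhs holds on [4,4])
  i=5: ✓ (rhs at j=5)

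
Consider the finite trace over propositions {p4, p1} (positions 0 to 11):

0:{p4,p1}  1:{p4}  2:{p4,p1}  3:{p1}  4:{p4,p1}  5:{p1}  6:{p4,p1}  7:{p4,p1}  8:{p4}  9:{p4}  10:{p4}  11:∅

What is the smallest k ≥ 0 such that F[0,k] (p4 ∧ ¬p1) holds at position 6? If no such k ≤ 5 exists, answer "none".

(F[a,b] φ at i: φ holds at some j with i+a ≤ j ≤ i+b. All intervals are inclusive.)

2

Scan j = 6,7,… for (p4 ∧ ¬p1):
  j=6: fails
  j=7: fails
  j=8: holds
First hit at j=8, so smallest k = 8-6 = 2.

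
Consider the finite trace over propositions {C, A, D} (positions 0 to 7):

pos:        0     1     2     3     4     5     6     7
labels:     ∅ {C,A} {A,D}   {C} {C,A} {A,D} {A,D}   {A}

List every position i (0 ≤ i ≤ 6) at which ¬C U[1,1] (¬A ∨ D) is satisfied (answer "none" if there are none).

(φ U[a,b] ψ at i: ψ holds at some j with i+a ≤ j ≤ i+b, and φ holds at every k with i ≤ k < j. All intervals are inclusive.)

Evaluate at each i in [0,6]:
  i=0: ✗ (no rhs in [1,1])
  i=1: ✗ (lhs fails at k=1 before rhs at j=2)
  i=2: ✓ (rhs at j=3; lhs holds on [2,2])
  i=3: ✗ (no rhs in [4,4])
  i=4: ✗ (lhs fails at k=4 before rhs at j=5)
  i=5: ✓ (rhs at j=6; lhs holds on [5,5])
  i=6: ✗ (no rhs in [7,7])

2, 5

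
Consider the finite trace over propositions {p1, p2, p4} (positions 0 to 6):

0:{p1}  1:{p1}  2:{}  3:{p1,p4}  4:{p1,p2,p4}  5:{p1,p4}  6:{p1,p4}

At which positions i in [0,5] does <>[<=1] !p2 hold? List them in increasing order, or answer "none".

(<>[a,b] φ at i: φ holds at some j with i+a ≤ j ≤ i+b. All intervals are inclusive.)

0, 1, 2, 3, 4, 5

Evaluate at each i in [0,5]:
  i=0: ✓ (witness j=0)
  i=1: ✓ (witness j=1)
  i=2: ✓ (witness j=2)
  i=3: ✓ (witness j=3)
  i=4: ✓ (witness j=5)
  i=5: ✓ (witness j=5)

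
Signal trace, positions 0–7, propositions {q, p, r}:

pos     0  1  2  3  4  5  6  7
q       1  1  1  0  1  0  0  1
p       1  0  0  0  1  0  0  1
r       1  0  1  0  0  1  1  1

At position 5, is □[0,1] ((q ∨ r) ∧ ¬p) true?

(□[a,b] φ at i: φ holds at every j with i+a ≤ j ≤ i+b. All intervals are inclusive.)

True

Check ((q ∨ r) ∧ ¬p) at every j in [5,6]:
  j=5: true
  j=6: true
All positions satisfy it → formula holds.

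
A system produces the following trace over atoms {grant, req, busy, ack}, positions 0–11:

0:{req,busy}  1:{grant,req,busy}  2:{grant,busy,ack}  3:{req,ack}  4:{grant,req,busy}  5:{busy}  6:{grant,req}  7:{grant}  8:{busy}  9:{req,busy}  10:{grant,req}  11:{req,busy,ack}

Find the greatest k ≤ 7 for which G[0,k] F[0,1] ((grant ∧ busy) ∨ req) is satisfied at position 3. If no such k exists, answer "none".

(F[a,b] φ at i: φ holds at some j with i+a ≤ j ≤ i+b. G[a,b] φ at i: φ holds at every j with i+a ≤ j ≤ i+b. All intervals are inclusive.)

F[0,1] ((grant ∧ busy) ∨ req) must hold from j=3 onward; find where it first fails.
  j=3: holds
  j=4: holds
  j=5: holds
  j=6: holds
  j=7: fails
Holds on [3,6], so largest k = 3.

3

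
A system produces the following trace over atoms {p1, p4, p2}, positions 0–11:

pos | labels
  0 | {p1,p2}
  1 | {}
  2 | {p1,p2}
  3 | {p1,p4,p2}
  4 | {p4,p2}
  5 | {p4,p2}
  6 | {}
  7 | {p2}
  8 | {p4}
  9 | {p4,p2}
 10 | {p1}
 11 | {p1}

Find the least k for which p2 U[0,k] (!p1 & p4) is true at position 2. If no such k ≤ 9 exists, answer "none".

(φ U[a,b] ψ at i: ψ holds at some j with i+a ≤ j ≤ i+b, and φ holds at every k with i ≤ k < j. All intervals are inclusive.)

Need earliest j ≥ 2 with (!p1 & p4), and p2 at every k in [2,j-1].
  j=2: rhs fails.
  j=3: rhs fails.
  j=4: rhs holds; lhs holds on [2,3]. k = 2.

2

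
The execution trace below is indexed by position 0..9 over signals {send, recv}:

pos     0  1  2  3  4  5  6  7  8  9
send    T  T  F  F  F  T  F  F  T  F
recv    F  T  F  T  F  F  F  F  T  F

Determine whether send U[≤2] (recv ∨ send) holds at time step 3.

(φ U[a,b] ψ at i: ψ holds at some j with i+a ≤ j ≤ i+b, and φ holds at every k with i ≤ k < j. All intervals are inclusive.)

Yes

Need some j in [3,5] with (recv ∨ send), and send at every k in [3,j-1].
  j=3: (recv ∨ send) holds; no prefix to check → satisfied.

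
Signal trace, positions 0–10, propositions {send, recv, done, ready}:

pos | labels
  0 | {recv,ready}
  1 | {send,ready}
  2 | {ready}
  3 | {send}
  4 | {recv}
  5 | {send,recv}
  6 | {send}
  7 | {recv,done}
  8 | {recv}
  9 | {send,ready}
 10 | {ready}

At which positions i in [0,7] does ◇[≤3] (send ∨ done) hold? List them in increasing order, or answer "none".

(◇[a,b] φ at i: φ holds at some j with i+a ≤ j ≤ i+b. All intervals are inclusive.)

0, 1, 2, 3, 4, 5, 6, 7

Evaluate at each i in [0,7]:
  i=0: ✓ (witness j=1)
  i=1: ✓ (witness j=1)
  i=2: ✓ (witness j=3)
  i=3: ✓ (witness j=3)
  i=4: ✓ (witness j=5)
  i=5: ✓ (witness j=5)
  i=6: ✓ (witness j=6)
  i=7: ✓ (witness j=7)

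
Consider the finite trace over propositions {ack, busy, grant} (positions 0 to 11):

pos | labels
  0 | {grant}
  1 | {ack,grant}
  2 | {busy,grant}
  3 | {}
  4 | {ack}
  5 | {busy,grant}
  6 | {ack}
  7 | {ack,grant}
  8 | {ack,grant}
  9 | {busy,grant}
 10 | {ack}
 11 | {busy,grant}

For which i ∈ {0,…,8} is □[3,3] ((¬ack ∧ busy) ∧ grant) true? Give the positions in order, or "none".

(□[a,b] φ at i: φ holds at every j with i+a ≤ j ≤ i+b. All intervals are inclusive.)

Evaluate at each i in [0,8]:
  i=0: ✗ (fails at j=3)
  i=1: ✗ (fails at j=4)
  i=2: ✓ (all of [5,5])
  i=3: ✗ (fails at j=6)
  i=4: ✗ (fails at j=7)
  i=5: ✗ (fails at j=8)
  i=6: ✓ (all of [9,9])
  i=7: ✗ (fails at j=10)
  i=8: ✓ (all of [11,11])

2, 6, 8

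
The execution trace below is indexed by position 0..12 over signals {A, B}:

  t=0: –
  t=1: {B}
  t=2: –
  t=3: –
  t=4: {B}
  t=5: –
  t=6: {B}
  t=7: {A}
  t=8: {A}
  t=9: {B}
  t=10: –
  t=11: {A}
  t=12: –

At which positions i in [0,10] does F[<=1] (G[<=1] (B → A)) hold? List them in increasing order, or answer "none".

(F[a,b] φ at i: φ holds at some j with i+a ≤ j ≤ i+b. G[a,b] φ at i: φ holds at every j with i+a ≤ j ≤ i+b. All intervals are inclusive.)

1, 2, 6, 7, 9, 10

Evaluate at each i in [0,10]:
  i=0: ✗ (none in [0,1])
  i=1: ✓ (witness j=2)
  i=2: ✓ (witness j=2)
  i=3: ✗ (none in [3,4])
  i=4: ✗ (none in [4,5])
  i=5: ✗ (none in [5,6])
  i=6: ✓ (witness j=7)
  i=7: ✓ (witness j=7)
  i=8: ✗ (none in [8,9])
  i=9: ✓ (witness j=10)
  i=10: ✓ (witness j=10)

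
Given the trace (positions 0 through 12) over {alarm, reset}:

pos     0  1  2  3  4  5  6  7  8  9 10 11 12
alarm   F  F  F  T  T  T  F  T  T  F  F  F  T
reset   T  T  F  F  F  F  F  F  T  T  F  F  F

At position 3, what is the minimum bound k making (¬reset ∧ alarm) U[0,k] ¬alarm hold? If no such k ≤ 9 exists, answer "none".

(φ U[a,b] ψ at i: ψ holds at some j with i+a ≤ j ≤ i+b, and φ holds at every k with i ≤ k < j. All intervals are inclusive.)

3

Need earliest j ≥ 3 with ¬alarm, and (¬reset ∧ alarm) at every k in [3,j-1].
  j=3: rhs fails.
  j=4: rhs fails.
  j=5: rhs fails.
  j=6: rhs holds; lhs holds on [3,5]. k = 3.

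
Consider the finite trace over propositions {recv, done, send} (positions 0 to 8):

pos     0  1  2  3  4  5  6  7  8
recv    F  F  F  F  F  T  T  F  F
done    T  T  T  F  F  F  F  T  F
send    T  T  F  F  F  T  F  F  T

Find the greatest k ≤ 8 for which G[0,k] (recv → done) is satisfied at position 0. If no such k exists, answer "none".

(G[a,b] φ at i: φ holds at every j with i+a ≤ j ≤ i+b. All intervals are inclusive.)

4

(recv → done) must hold from j=0 onward; find where it first fails.
  j=0: holds
  j=1: holds
  j=2: holds
  j=3: holds
  j=4: holds
  j=5: fails
Holds on [0,4], so largest k = 4.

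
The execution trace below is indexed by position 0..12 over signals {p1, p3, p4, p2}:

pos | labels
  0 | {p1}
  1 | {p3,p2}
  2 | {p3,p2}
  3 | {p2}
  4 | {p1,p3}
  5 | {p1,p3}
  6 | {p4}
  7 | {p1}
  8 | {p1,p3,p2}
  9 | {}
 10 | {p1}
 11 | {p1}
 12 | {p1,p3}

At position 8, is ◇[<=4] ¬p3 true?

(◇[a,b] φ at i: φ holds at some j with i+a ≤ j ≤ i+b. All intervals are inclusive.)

Check ¬p3 at each j in [8,12]:
  j=8: false
  j=9: true
  j=10: true
  j=11: true
  j=12: false
Found at j=9 → formula holds.

True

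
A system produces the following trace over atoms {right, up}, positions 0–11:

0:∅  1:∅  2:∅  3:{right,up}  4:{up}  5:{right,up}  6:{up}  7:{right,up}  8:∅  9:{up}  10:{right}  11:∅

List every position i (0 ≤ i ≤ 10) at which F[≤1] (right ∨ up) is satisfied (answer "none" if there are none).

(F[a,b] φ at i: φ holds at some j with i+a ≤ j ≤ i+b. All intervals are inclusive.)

2, 3, 4, 5, 6, 7, 8, 9, 10

Evaluate at each i in [0,10]:
  i=0: ✗ (none in [0,1])
  i=1: ✗ (none in [1,2])
  i=2: ✓ (witness j=3)
  i=3: ✓ (witness j=3)
  i=4: ✓ (witness j=4)
  i=5: ✓ (witness j=5)
  i=6: ✓ (witness j=6)
  i=7: ✓ (witness j=7)
  i=8: ✓ (witness j=9)
  i=9: ✓ (witness j=9)
  i=10: ✓ (witness j=10)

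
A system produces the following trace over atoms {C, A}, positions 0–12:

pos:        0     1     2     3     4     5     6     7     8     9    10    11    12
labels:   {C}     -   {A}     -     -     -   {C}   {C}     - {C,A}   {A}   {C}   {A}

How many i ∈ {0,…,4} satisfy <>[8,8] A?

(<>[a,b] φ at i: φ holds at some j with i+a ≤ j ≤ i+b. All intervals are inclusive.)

Evaluate at each i in [0,4]:
  i=0: ✗ (none in [8,8])
  i=1: ✓ (witness j=9)
  i=2: ✓ (witness j=10)
  i=3: ✗ (none in [11,11])
  i=4: ✓ (witness j=12)
Positions where it holds: {1, 2, 4} → 3.

3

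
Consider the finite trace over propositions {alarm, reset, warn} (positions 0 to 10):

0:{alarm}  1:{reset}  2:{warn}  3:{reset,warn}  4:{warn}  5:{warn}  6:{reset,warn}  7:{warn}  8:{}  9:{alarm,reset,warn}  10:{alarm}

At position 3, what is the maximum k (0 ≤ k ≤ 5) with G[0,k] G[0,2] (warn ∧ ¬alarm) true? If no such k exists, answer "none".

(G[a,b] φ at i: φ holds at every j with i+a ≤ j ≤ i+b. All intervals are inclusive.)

G[0,2] (warn ∧ ¬alarm) must hold from j=3 onward; find where it first fails.
  j=3: holds
  j=4: holds
  j=5: holds
  j=6: fails
Holds on [3,5], so largest k = 2.

2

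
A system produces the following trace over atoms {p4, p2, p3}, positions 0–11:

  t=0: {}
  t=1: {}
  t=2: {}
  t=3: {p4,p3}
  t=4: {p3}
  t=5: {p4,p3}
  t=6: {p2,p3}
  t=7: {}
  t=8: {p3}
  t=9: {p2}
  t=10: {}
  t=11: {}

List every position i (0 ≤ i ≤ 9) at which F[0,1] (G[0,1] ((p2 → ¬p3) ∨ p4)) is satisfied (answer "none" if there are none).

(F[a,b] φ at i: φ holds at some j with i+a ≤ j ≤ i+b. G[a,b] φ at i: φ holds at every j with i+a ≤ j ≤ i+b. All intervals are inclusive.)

0, 1, 2, 3, 4, 6, 7, 8, 9

Evaluate at each i in [0,9]:
  i=0: ✓ (witness j=0)
  i=1: ✓ (witness j=1)
  i=2: ✓ (witness j=2)
  i=3: ✓ (witness j=3)
  i=4: ✓ (witness j=4)
  i=5: ✗ (none in [5,6])
  i=6: ✓ (witness j=7)
  i=7: ✓ (witness j=7)
  i=8: ✓ (witness j=8)
  i=9: ✓ (witness j=9)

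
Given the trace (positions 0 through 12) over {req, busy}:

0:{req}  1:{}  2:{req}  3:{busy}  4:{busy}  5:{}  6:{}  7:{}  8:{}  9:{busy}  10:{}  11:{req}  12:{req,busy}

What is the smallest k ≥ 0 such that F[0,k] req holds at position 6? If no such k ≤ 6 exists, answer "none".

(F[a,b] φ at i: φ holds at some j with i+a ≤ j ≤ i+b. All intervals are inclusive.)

5

Scan j = 6,7,… for req:
  j=6: fails
  j=7: fails
  j=8: fails
  j=9: fails
  j=10: fails
  j=11: holds
First hit at j=11, so smallest k = 11-6 = 5.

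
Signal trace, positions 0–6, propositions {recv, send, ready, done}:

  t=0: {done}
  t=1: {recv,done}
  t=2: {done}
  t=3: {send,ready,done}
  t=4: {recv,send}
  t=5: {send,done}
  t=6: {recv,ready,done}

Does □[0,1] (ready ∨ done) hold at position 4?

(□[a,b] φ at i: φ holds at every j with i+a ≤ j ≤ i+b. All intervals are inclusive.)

Does not hold

Check (ready ∨ done) at every j in [4,5]:
  j=4: false
  j=5: true
Fails at j=4 → formula fails.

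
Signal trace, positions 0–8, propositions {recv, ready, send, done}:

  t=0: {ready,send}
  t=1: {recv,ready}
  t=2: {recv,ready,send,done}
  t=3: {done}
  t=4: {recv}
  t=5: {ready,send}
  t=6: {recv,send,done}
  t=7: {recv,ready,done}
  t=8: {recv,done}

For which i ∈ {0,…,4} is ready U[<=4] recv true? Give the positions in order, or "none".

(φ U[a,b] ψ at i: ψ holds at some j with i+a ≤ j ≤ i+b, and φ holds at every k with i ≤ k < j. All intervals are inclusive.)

0, 1, 2, 4

Evaluate at each i in [0,4]:
  i=0: ✓ (rhs at j=1; lhs holds on [0,0])
  i=1: ✓ (rhs at j=1)
  i=2: ✓ (rhs at j=2)
  i=3: ✗ (lhs fails at k=3 before rhs at j=4)
  i=4: ✓ (rhs at j=4)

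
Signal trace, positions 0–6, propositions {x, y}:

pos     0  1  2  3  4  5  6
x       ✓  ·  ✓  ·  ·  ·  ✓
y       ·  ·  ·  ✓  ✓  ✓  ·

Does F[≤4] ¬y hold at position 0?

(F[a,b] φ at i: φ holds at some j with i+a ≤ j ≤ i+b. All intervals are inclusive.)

Yes

Check ¬y at each j in [0,4]:
  j=0: true
  j=1: true
  j=2: true
  j=3: false
  j=4: false
Found at j=0 → formula holds.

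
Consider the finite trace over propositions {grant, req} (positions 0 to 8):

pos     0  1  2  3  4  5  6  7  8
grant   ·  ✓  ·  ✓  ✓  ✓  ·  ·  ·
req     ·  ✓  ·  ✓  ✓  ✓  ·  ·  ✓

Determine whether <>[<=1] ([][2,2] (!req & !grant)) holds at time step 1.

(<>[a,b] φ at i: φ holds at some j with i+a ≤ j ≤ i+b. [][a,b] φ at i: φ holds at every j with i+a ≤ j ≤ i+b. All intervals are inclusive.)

Check [][2,2] (!req & !grant) at each j in [1,2]:
  j=1: fails at 3
  j=2: fails at 4
No position in the window satisfies it → formula fails.

False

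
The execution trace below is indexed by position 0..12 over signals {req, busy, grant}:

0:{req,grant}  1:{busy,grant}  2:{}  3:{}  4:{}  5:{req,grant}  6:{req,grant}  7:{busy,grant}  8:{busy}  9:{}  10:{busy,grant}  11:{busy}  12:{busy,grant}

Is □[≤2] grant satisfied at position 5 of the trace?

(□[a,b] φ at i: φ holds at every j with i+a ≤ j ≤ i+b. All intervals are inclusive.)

Yes

Check grant at every j in [5,7]:
  j=5: true
  j=6: true
  j=7: true
All positions satisfy it → formula holds.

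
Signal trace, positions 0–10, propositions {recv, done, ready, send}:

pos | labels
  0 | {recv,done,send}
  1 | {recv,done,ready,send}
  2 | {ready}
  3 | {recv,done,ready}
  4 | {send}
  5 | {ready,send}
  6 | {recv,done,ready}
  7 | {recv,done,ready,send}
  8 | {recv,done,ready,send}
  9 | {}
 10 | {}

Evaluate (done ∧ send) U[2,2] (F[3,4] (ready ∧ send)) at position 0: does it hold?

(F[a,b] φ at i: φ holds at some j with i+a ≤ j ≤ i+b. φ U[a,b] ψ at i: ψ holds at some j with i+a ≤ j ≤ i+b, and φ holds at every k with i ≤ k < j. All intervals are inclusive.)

Holds

Need some j in [2,2] with F[3,4] (ready ∧ send), and (done ∧ send) at every k in [0,j-1].
  j=2: F[3,4] (ready ∧ send) holds; (done ∧ send) holds at every k in [0,1] → satisfied.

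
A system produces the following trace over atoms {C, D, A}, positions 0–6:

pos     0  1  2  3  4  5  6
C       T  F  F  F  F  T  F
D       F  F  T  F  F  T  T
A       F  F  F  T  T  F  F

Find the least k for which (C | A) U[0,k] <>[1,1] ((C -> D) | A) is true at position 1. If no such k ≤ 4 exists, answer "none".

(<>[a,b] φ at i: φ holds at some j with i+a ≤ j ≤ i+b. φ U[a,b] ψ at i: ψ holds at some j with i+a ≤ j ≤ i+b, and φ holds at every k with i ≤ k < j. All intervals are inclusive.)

Need earliest j ≥ 1 with <>[1,1] ((C -> D) | A), and (C | A) at every k in [1,j-1].
  j=1: rhs holds (empty prefix). k = 0.

0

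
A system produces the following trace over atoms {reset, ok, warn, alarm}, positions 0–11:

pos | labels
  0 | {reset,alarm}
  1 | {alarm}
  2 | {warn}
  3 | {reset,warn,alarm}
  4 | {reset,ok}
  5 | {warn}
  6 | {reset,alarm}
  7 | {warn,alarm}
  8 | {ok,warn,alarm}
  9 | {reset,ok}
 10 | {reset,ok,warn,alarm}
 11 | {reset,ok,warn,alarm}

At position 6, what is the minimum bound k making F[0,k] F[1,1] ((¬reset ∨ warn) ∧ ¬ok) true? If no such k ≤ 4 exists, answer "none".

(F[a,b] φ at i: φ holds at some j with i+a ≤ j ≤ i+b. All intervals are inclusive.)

Scan j = 6,7,… for F[1,1] ((¬reset ∨ warn) ∧ ¬ok):
  j=6: holds
First hit at j=6, so smallest k = 6-6 = 0.

0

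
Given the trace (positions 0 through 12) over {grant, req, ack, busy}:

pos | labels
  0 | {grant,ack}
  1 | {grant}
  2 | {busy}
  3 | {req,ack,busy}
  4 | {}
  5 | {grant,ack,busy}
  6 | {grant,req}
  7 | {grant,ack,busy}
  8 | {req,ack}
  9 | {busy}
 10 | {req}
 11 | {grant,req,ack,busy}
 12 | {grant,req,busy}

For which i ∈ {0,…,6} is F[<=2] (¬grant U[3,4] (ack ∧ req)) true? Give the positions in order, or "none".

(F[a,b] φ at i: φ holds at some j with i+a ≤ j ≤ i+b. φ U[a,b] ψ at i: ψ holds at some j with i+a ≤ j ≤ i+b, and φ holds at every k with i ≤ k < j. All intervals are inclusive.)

Evaluate at each i in [0,6]:
  i=0: ✗ (none in [0,2])
  i=1: ✗ (none in [1,3])
  i=2: ✗ (none in [2,4])
  i=3: ✗ (none in [3,5])
  i=4: ✗ (none in [4,6])
  i=5: ✗ (none in [5,7])
  i=6: ✓ (witness j=8)

6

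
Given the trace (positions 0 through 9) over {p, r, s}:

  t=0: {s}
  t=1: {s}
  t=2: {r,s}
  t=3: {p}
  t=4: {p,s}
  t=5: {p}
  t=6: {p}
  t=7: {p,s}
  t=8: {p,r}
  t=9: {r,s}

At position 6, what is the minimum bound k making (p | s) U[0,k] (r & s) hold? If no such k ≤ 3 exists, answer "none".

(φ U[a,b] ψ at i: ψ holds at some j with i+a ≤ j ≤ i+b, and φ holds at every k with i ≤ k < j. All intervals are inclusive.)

Need earliest j ≥ 6 with (r & s), and (p | s) at every k in [6,j-1].
  j=6: rhs fails.
  j=7: rhs fails.
  j=8: rhs fails.
  j=9: rhs holds; lhs holds on [6,8]. k = 3.

3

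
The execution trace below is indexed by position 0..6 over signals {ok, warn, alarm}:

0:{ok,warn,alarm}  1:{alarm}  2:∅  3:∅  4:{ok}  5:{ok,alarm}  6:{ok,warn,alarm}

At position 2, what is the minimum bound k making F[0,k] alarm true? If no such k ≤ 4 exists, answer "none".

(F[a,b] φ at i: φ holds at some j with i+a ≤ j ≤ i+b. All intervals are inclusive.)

3

Scan j = 2,3,… for alarm:
  j=2: fails
  j=3: fails
  j=4: fails
  j=5: holds
First hit at j=5, so smallest k = 5-2 = 3.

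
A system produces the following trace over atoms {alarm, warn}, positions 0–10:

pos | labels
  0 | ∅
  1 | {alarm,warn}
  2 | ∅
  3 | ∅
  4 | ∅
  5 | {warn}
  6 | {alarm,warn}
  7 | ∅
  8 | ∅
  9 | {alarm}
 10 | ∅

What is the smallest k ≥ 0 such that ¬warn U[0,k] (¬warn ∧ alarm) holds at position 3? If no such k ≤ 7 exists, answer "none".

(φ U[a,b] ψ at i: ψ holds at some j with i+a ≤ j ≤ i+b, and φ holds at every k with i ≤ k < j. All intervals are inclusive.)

none

Need earliest j ≥ 3 with (¬warn ∧ alarm), and ¬warn at every k in [3,j-1].
  j=3: rhs fails.
  j=4: rhs fails.
  j=5: rhs fails.
  j=6: rhs fails.
  j=7: rhs fails.
  j=8: rhs fails.
  j=9: rhs holds but lhs fails at k=5.
  j=10: rhs fails.
No witness within the range → none.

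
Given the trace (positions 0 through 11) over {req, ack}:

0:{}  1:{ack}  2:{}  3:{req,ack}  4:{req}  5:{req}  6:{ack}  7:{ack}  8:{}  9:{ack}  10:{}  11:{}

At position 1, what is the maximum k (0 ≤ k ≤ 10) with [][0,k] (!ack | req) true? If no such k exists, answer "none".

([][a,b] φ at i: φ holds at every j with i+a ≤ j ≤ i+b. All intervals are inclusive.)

(!ack | req) must hold from j=1 onward; find where it first fails.
  j=1: fails → no k works.

none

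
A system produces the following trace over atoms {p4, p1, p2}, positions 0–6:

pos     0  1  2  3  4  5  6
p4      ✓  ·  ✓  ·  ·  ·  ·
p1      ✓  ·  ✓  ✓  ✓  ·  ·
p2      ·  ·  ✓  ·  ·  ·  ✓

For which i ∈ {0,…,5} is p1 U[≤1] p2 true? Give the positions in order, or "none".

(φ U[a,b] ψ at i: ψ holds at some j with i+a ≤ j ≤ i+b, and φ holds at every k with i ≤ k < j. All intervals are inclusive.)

2

Evaluate at each i in [0,5]:
  i=0: ✗ (no rhs in [0,1])
  i=1: ✗ (lhs fails at k=1 before rhs at j=2)
  i=2: ✓ (rhs at j=2)
  i=3: ✗ (no rhs in [3,4])
  i=4: ✗ (no rhs in [4,5])
  i=5: ✗ (lhs fails at k=5 before rhs at j=6)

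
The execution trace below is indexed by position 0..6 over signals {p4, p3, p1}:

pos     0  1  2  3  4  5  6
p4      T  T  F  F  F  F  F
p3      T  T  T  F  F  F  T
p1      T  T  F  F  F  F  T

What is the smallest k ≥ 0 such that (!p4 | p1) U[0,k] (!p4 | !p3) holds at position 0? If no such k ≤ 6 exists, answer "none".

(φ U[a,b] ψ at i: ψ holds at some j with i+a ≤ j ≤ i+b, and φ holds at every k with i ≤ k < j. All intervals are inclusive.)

Need earliest j ≥ 0 with (!p4 | !p3), and (!p4 | p1) at every k in [0,j-1].
  j=0: rhs fails.
  j=1: rhs fails.
  j=2: rhs holds; lhs holds on [0,1]. k = 2.

2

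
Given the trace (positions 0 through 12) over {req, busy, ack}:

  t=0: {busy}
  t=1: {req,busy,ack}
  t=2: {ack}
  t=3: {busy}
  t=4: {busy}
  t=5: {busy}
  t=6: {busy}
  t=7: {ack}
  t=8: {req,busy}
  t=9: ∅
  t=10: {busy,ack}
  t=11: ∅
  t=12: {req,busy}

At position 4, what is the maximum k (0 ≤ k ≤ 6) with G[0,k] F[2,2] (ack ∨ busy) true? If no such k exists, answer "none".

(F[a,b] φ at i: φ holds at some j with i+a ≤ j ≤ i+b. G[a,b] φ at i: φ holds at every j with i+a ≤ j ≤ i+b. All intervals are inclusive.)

F[2,2] (ack ∨ busy) must hold from j=4 onward; find where it first fails.
  j=4: holds
  j=5: holds
  j=6: holds
  j=7: fails
Holds on [4,6], so largest k = 2.

2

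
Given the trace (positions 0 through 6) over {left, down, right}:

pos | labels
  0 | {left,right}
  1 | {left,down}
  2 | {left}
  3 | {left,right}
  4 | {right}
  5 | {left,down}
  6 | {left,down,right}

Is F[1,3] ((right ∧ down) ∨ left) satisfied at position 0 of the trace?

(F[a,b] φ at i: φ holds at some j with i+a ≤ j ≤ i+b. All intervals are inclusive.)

Holds

Check ((right ∧ down) ∨ left) at each j in [1,3]:
  j=1: true
  j=2: true
  j=3: true
Found at j=1 → formula holds.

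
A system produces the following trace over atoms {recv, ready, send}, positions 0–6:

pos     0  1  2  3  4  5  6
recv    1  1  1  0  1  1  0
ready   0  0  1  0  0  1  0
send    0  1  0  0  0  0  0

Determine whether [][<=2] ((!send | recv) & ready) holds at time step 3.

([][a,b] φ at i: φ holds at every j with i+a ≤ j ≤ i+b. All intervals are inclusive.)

False

Check ((!send | recv) & ready) at every j in [3,5]:
  j=3: false
  j=4: false
  j=5: true
Fails at j=3 → formula fails.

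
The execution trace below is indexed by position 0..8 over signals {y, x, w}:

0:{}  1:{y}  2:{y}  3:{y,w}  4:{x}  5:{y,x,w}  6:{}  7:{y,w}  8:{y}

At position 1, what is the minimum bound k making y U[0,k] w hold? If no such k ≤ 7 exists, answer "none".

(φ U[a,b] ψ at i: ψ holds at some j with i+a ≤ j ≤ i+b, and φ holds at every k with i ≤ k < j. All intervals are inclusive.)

2

Need earliest j ≥ 1 with w, and y at every k in [1,j-1].
  j=1: rhs fails.
  j=2: rhs fails.
  j=3: rhs holds; lhs holds on [1,2]. k = 2.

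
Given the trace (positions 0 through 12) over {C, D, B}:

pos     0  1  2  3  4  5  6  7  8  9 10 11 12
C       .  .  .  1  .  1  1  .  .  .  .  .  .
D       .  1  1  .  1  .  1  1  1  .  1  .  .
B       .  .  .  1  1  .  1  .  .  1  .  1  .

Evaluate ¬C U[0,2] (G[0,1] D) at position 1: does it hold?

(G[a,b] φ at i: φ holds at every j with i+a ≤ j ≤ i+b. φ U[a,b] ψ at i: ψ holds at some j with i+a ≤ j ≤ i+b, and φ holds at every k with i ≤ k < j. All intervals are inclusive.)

Yes

Need some j in [1,3] with G[0,1] D, and ¬C at every k in [1,j-1].
  j=1: G[0,1] D holds; no prefix to check → satisfied.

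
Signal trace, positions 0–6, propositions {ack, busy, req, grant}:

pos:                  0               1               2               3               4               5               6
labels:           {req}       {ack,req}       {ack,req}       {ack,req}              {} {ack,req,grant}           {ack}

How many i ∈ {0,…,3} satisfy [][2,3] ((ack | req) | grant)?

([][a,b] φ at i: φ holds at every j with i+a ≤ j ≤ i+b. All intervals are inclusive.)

2

Evaluate at each i in [0,3]:
  i=0: ✓ (all of [2,3])
  i=1: ✗ (fails at j=4)
  i=2: ✗ (fails at j=4)
  i=3: ✓ (all of [5,6])
Positions where it holds: {0, 3} → 2.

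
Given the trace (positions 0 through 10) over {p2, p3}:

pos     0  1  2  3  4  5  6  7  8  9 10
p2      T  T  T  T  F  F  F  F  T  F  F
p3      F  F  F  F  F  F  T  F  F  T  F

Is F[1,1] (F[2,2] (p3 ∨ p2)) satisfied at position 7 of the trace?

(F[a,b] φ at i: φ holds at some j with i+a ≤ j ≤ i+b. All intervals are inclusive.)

False

Check F[2,2] (p3 ∨ p2) at each j in [8,8]:
  j=8: fails (none in [10,10])
No position in the window satisfies it → formula fails.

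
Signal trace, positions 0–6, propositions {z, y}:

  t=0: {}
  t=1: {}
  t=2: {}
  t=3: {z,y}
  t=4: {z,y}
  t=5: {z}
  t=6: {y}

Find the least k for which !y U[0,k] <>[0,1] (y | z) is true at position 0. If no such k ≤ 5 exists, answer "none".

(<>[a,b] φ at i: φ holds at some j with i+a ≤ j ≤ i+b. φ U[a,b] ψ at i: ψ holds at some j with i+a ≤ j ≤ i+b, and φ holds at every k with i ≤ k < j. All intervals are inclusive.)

2

Need earliest j ≥ 0 with <>[0,1] (y | z), and !y at every k in [0,j-1].
  j=0: rhs fails.
  j=1: rhs fails.
  j=2: rhs holds; lhs holds on [0,1]. k = 2.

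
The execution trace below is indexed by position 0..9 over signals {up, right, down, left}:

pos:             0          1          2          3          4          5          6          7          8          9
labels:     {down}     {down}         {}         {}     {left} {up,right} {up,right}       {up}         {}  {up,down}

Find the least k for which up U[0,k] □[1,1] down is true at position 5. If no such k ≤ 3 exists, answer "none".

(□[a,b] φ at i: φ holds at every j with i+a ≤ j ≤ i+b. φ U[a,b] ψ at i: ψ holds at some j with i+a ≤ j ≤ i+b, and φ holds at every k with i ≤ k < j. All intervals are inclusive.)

3

Need earliest j ≥ 5 with □[1,1] down, and up at every k in [5,j-1].
  j=5: rhs fails.
  j=6: rhs fails.
  j=7: rhs fails.
  j=8: rhs holds; lhs holds on [5,7]. k = 3.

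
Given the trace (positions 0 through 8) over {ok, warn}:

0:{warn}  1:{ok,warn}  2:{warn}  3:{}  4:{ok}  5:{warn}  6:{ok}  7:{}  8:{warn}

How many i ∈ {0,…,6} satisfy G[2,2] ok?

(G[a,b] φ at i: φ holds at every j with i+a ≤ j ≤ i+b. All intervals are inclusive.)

2

Evaluate at each i in [0,6]:
  i=0: ✗ (fails at j=2)
  i=1: ✗ (fails at j=3)
  i=2: ✓ (all of [4,4])
  i=3: ✗ (fails at j=5)
  i=4: ✓ (all of [6,6])
  i=5: ✗ (fails at j=7)
  i=6: ✗ (fails at j=8)
Positions where it holds: {2, 4} → 2.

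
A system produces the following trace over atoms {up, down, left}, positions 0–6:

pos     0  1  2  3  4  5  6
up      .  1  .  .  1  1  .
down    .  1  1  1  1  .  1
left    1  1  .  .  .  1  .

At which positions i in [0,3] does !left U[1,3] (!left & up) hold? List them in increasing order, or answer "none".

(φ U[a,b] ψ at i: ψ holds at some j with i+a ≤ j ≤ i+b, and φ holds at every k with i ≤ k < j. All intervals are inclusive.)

2, 3

Evaluate at each i in [0,3]:
  i=0: ✗ (no rhs in [1,3])
  i=1: ✗ (lhs fails at k=1 before rhs at j=4)
  i=2: ✓ (rhs at j=4; lhs holds on [2,3])
  i=3: ✓ (rhs at j=4; lhs holds on [3,3])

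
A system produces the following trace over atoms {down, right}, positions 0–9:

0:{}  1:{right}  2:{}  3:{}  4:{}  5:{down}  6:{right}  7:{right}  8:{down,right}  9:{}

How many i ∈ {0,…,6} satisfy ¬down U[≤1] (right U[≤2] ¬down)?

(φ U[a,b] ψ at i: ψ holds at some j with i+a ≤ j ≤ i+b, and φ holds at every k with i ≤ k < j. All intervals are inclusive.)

Evaluate at each i in [0,6]:
  i=0: ✓ (rhs at j=0)
  i=1: ✓ (rhs at j=1)
  i=2: ✓ (rhs at j=2)
  i=3: ✓ (rhs at j=3)
  i=4: ✓ (rhs at j=4)
  i=5: ✗ (lhs fails at k=5 before rhs at j=6)
  i=6: ✓ (rhs at j=6)
Positions where it holds: {0, 1, 2, 3, 4, 6} → 6.

6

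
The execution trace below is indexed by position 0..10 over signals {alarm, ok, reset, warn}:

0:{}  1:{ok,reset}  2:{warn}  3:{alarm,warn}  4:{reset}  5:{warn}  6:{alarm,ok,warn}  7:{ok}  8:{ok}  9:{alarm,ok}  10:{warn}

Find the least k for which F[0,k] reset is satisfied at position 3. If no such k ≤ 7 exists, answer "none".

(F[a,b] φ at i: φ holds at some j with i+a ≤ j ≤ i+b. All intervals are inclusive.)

1

Scan j = 3,4,… for reset:
  j=3: fails
  j=4: holds
First hit at j=4, so smallest k = 4-3 = 1.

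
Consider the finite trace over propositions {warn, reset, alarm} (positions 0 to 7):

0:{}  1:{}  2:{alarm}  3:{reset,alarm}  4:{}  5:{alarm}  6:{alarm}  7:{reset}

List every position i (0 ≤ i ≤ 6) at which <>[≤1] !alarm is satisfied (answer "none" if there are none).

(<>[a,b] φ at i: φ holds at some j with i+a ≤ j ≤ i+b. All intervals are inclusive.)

Evaluate at each i in [0,6]:
  i=0: ✓ (witness j=0)
  i=1: ✓ (witness j=1)
  i=2: ✗ (none in [2,3])
  i=3: ✓ (witness j=4)
  i=4: ✓ (witness j=4)
  i=5: ✗ (none in [5,6])
  i=6: ✓ (witness j=7)

0, 1, 3, 4, 6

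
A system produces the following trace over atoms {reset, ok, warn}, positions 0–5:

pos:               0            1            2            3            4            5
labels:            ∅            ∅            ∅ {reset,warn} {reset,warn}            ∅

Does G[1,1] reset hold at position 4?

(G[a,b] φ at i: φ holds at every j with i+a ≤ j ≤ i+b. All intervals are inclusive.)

Check reset at every j in [5,5]:
  j=5: false
Fails at j=5 → formula fails.

No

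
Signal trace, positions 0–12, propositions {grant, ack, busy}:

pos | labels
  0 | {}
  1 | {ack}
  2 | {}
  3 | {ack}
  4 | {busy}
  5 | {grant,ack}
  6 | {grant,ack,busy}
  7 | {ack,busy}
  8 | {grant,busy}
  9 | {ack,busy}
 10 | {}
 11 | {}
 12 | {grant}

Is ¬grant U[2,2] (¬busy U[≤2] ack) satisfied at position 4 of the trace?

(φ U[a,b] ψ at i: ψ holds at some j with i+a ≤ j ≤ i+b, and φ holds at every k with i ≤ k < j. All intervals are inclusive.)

False

Need some j in [6,6] with (¬busy U[≤2] ack), and ¬grant at every k in [4,j-1].
  j=6: (¬busy U[≤2] ack) holds, but ¬grant fails at k=5 → not this j.
No j in the window works → until fails.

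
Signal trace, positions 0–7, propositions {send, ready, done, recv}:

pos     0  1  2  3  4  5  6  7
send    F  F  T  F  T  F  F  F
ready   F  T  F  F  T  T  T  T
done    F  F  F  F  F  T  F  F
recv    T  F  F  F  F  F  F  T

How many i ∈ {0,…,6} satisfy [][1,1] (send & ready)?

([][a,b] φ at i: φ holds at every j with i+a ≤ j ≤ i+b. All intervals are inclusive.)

1

Evaluate at each i in [0,6]:
  i=0: ✗ (fails at j=1)
  i=1: ✗ (fails at j=2)
  i=2: ✗ (fails at j=3)
  i=3: ✓ (all of [4,4])
  i=4: ✗ (fails at j=5)
  i=5: ✗ (fails at j=6)
  i=6: ✗ (fails at j=7)
Positions where it holds: {3} → 1.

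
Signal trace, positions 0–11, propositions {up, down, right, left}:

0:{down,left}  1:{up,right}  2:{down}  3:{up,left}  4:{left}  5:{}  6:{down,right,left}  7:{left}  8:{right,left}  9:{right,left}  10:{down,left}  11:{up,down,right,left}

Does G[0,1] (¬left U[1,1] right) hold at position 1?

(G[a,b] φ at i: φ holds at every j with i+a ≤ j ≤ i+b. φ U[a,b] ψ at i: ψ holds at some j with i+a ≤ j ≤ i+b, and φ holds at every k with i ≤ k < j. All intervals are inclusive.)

False

Check (¬left U[1,1] right) at every j in [1,2]:
  j=1: fails
  j=2: fails
Fails at j=1 → formula fails.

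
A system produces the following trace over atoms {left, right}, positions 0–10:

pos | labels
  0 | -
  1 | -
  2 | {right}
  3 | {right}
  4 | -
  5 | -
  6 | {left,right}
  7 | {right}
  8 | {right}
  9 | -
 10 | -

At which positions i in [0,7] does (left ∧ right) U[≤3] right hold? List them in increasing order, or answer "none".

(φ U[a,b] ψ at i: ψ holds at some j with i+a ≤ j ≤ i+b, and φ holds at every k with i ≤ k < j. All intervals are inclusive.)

2, 3, 6, 7

Evaluate at each i in [0,7]:
  i=0: ✗ (lhs fails at k=0 before rhs at j=2)
  i=1: ✗ (lhs fails at k=1 before rhs at j=2)
  i=2: ✓ (rhs at j=2)
  i=3: ✓ (rhs at j=3)
  i=4: ✗ (lhs fails at k=4 before rhs at j=6)
  i=5: ✗ (lhs fails at k=5 before rhs at j=6)
  i=6: ✓ (rhs at j=6)
  i=7: ✓ (rhs at j=7)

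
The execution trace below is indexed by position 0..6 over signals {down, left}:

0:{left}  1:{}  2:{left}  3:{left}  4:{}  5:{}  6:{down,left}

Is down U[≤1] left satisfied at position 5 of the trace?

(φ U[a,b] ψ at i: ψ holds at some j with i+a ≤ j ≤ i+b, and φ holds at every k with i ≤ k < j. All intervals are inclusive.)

Need some j in [5,6] with left, and down at every k in [5,j-1].
  j=5: left false.
  j=6: left holds, but down fails at k=5 → not this j.
No j in the window works → until fails.

No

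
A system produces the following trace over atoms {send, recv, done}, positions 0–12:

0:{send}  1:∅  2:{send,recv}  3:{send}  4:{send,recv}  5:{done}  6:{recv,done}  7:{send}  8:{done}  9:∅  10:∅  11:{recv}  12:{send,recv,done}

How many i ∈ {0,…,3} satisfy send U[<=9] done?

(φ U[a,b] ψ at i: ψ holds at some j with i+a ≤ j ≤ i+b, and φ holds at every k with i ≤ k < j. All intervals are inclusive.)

Evaluate at each i in [0,3]:
  i=0: ✗ (lhs fails at k=1 before rhs at j=5)
  i=1: ✗ (lhs fails at k=1 before rhs at j=5)
  i=2: ✓ (rhs at j=5; lhs holds on [2,4])
  i=3: ✓ (rhs at j=5; lhs holds on [3,4])
Positions where it holds: {2, 3} → 2.

2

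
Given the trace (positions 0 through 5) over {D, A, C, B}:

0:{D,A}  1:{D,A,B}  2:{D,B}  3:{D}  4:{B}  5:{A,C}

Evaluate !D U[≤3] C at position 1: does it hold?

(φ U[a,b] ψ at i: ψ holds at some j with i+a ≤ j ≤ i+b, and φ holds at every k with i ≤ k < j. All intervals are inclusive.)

Need some j in [1,4] with C, and !D at every k in [1,j-1].
  j=1: C false.
  j=2: C false.
  j=3: C false.
  j=4: C false.
No j in the window works → until fails.

No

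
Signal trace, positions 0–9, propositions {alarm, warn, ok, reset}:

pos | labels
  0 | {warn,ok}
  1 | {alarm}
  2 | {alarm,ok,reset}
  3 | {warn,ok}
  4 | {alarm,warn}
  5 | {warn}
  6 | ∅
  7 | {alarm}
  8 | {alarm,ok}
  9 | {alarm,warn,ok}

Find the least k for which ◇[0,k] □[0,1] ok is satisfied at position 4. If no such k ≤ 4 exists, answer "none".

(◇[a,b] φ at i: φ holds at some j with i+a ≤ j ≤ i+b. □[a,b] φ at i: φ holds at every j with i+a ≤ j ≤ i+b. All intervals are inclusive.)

Scan j = 4,5,… for □[0,1] ok:
  j=4: fails
  j=5: fails
  j=6: fails
  j=7: fails
  j=8: holds
First hit at j=8, so smallest k = 8-4 = 4.

4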